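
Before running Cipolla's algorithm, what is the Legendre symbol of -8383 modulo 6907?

1

Reduce the numerator: -8383 ≡ 5431 (mod 6907), so (-8383/6907) = (5431/6907).
Both 5431 ≡ 3 and 6907 ≡ 3 (mod 4), so reciprocity gives (5431/6907) = -(6907/5431). Reduce: 6907 ≡ 1476 (mod 5431). Now have -(1476/5431).
Factor out 2: 1476 = 2^2·369. Since 5431 ≡ 7 (mod 8), (2/5431) = +1, and (2/5431)^2 = +1. Now have -(369/5431).
369 ≡ 1 (mod 4), so quadratic reciprocity gives (369/5431) = (5431/369). Reduce: 5431 ≡ 265 (mod 369). Now have -(265/369).
265 ≡ 1 (mod 4), so quadratic reciprocity gives (265/369) = (369/265). Reduce: 369 ≡ 104 (mod 265). Now have -(104/265).
Factor out 2: 104 = 2^3·13. Since 265 ≡ 1 (mod 8), (2/265) = +1, and (2/265)^3 = +1. Now have -(13/265).
13 ≡ 1 (mod 4), so quadratic reciprocity gives (13/265) = (265/13). Reduce: 265 ≡ 5 (mod 13). Now have -(5/13).
5 ≡ 1 (mod 4), so quadratic reciprocity gives (5/13) = (13/5). Reduce: 13 ≡ 3 (mod 5). Now have -(3/5).
5 ≡ 1 (mod 4), so quadratic reciprocity gives (3/5) = (5/3). Reduce: 5 ≡ 2 (mod 3). Now have -(2/3).
Factor out 2: 2 = 2. Since 3 ≡ 3 (mod 8), (2/3) = -1. Now have (1/3).
(1/3) = 1. Collecting the sign factors: 1.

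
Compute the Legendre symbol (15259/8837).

(15259/8837)
  = (6422/8837)    [15259 ≡ 6422 mod 8837]
  = -(3211/8837)    [8837 ≡ 5 mod 8 ⇒ (2/8837) = -1]
  = -(8837/3211)    [QR: 8837 ≡ 1 mod 4, sign kept]
  = -(2415/3211)    [8837 ≡ 2415 mod 3211]
  = (3211/2415)    [QR: both ≡ 3 mod 4, sign flips]
  = (796/2415)    [3211 ≡ 796 mod 2415]
  = (199/2415)    [2415 ≡ 7 mod 8 ⇒ (2/2415)^2 = +1]
  = -(2415/199)    [QR: both ≡ 3 mod 4, sign flips]
  = -(27/199)    [2415 ≡ 27 mod 199]
  = (199/27)    [QR: both ≡ 3 mod 4, sign flips]
  = (10/27)    [199 ≡ 10 mod 27]
  = -(5/27)    [27 ≡ 3 mod 8 ⇒ (2/27) = -1]
  = -(27/5)    [QR: 5 ≡ 1 mod 4, sign kept]
  = -(2/5)    [27 ≡ 2 mod 5]
  = (1/5)    [5 ≡ 5 mod 8 ⇒ (2/5) = -1]
  = 1    [(1/5) = 1]

1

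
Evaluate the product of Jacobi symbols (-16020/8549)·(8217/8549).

By multiplicativity, (-16020·8217/8549) = (-16020/8549)·(8217/8549).
First factor (-16020/8549):
(-16020/8549)
  = (1078/8549)    [-16020 ≡ 1078 mod 8549]
  = -(539/8549)    [8549 ≡ 5 mod 8 ⇒ (2/8549) = -1]
  = -(8549/539)    [QR: 8549 ≡ 1 mod 4, sign kept]
  = -(464/539)    [8549 ≡ 464 mod 539]
  = -(29/539)    [539 ≡ 3 mod 8 ⇒ (2/539)^4 = +1]
  = -(539/29)    [QR: 29 ≡ 1 mod 4, sign kept]
  = -(17/29)    [539 ≡ 17 mod 29]
  = -(29/17)    [QR: 17 ≡ 1 mod 4, sign kept]
  = -(12/17)    [29 ≡ 12 mod 17]
  = -(3/17)    [17 ≡ 1 mod 8 ⇒ (2/17)^2 = +1]
  = -(17/3)    [QR: 17 ≡ 1 mod 4, sign kept]
  = -(2/3)    [17 ≡ 2 mod 3]
  = (1/3)    [3 ≡ 3 mod 8 ⇒ (2/3) = -1]
  = 1    [(1/3) = 1]
Second factor (8217/8549):
(8217/8549)
  = (8549/8217)    [QR: 8217 ≡ 1 mod 4, sign kept]
  = (332/8217)    [8549 ≡ 332 mod 8217]
  = (83/8217)    [8217 ≡ 1 mod 8 ⇒ (2/8217)^2 = +1]
  = (8217/83)    [QR: 8217 ≡ 1 mod 4, sign kept]
  = (0/83)    [8217 ≡ 0 mod 83]
  = 0    [numerator 0, gcd > 1]
Product: (1)·(0) = 0.

0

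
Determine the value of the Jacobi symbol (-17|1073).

1

(-17|1073)
  = (1056|1073)    [-17 ≡ 1056 mod 1073]
  = (33|1073)    [1073 ≡ 1 mod 8 ⇒ (2|1073)^5 = +1]
  = (1073|33)    [QR: 33 ≡ 1 mod 4, sign kept]
  = (17|33)    [1073 ≡ 17 mod 33]
  = (33|17)    [QR: 17 ≡ 1 mod 4, sign kept]
  = (16|17)    [33 ≡ 16 mod 17]
  = (1|17)    [17 ≡ 1 mod 8 ⇒ (2|17)^4 = +1]
  = 1    [(1|17) = 1]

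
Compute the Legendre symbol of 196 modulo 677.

(196|677)
  = (49|677)    [677 ≡ 5 mod 8 ⇒ (2|677)^2 = +1]
  = (677|49)    [QR: 49 ≡ 1 mod 4, sign kept]
  = (40|49)    [677 ≡ 40 mod 49]
  = (5|49)    [49 ≡ 1 mod 8 ⇒ (2|49)^3 = +1]
  = (49|5)    [QR: 5 ≡ 1 mod 4, sign kept]
  = (4|5)    [49 ≡ 4 mod 5]
  = (1|5)    [5 ≡ 5 mod 8 ⇒ (2|5)^2 = +1]
  = 1    [(1|5) = 1]

1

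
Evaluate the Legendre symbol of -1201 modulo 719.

-1

Reduce the numerator: -1201 ≡ 237 (mod 719), so (-1201/719) = (237/719).
237 ≡ 1 (mod 4), so quadratic reciprocity gives (237/719) = (719/237). Reduce: 719 ≡ 8 (mod 237). Now have (8/237).
Factor out 2: 8 = 2^3. Since 237 ≡ 5 (mod 8), (2/237) = -1, and (2/237)^3 = -1. Now have -(1/237).
(1/237) = 1. Collecting the sign factors: -1.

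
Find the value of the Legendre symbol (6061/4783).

1

Reduce the numerator: 6061 ≡ 1278 (mod 4783), so (6061/4783) = (1278/4783).
Factor out 2: 1278 = 2·639. Since 4783 ≡ 7 (mod 8), (2/4783) = +1. Now have (639/4783).
Both 639 ≡ 3 and 4783 ≡ 3 (mod 4), so reciprocity gives (639/4783) = -(4783/639). Reduce: 4783 ≡ 310 (mod 639). Now have -(310/639).
Factor out 2: 310 = 2·155. Since 639 ≡ 7 (mod 8), (2/639) = +1. Now have -(155/639).
Both 155 ≡ 3 and 639 ≡ 3 (mod 4), so reciprocity gives (155/639) = -(639/155). Reduce: 639 ≡ 19 (mod 155). Now have (19/155).
Both 19 ≡ 3 and 155 ≡ 3 (mod 4), so reciprocity gives (19/155) = -(155/19). Reduce: 155 ≡ 3 (mod 19). Now have -(3/19).
Both 3 ≡ 3 and 19 ≡ 3 (mod 4), so reciprocity gives (3/19) = -(19/3). Reduce: 19 ≡ 1 (mod 3). Now have (1/3).
(1/3) = 1. Collecting the sign factors: 1.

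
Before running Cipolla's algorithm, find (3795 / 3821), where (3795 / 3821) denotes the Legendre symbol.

-1

(3795 / 3821)
  = (3821 / 3795)    [QR: 3821 ≡ 1 mod 4, sign kept]
  = (26 / 3795)    [3821 ≡ 26 mod 3795]
  = -(13 / 3795)    [3795 ≡ 3 mod 8 ⇒ (2 / 3795) = -1]
  = -(3795 / 13)    [QR: 13 ≡ 1 mod 4, sign kept]
  = -(12 / 13)    [3795 ≡ 12 mod 13]
  = -(3 / 13)    [13 ≡ 5 mod 8 ⇒ (2 / 13)^2 = +1]
  = -(13 / 3)    [QR: 13 ≡ 1 mod 4, sign kept]
  = -(1 / 3)    [13 ≡ 1 mod 3]
  = -1    [(1 / 3) = 1]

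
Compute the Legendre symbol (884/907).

Factor out 2: 884 = 2^2·221. Since 907 ≡ 3 (mod 8), (2/907) = -1, and (2/907)^2 = +1. Now have (221/907).
221 ≡ 1 (mod 4), so quadratic reciprocity gives (221/907) = (907/221). Reduce: 907 ≡ 23 (mod 221). Now have (23/221).
221 ≡ 1 (mod 4), so quadratic reciprocity gives (23/221) = (221/23). Reduce: 221 ≡ 14 (mod 23). Now have (14/23).
Factor out 2: 14 = 2·7. Since 23 ≡ 7 (mod 8), (2/23) = +1. Now have (7/23).
Both 7 ≡ 3 and 23 ≡ 3 (mod 4), so reciprocity gives (7/23) = -(23/7). Reduce: 23 ≡ 2 (mod 7). Now have -(2/7).
Factor out 2: 2 = 2. Since 7 ≡ 7 (mod 8), (2/7) = +1. Now have -(1/7).
(1/7) = 1. Collecting the sign factors: -1.

-1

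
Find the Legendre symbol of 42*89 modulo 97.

By multiplicativity, (42·89 / 97) = (42 / 97)·(89 / 97).
First factor (42 / 97):
(42 / 97)
  = (21 / 97)    [97 ≡ 1 mod 8 ⇒ (2 / 97) = +1]
  = (97 / 21)    [QR: 21 ≡ 1 mod 4, sign kept]
  = (13 / 21)    [97 ≡ 13 mod 21]
  = (21 / 13)    [QR: 13 ≡ 1 mod 4, sign kept]
  = (8 / 13)    [21 ≡ 8 mod 13]
  = -(1 / 13)    [13 ≡ 5 mod 8 ⇒ (2 / 13)^3 = -1]
  = -1    [(1 / 13) = 1]
Second factor (89 / 97):
(89 / 97)
  = (97 / 89)    [QR: 89 ≡ 1 mod 4, sign kept]
  = (8 / 89)    [97 ≡ 8 mod 89]
  = (1 / 89)    [89 ≡ 1 mod 8 ⇒ (2 / 89)^3 = +1]
  = 1    [(1 / 89) = 1]
Product: (-1)·(1) = -1.

-1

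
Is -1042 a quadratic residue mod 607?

yes

(-1042/607)
  = (172/607)    [-1042 ≡ 172 mod 607]
  = (43/607)    [607 ≡ 7 mod 8 ⇒ (2/607)^2 = +1]
  = -(607/43)    [QR: both ≡ 3 mod 4, sign flips]
  = -(5/43)    [607 ≡ 5 mod 43]
  = -(43/5)    [QR: 5 ≡ 1 mod 4, sign kept]
  = -(3/5)    [43 ≡ 3 mod 5]
  = -(5/3)    [QR: 5 ≡ 1 mod 4, sign kept]
  = -(2/3)    [5 ≡ 2 mod 3]
  = (1/3)    [3 ≡ 3 mod 8 ⇒ (2/3) = -1]
  = 1    [(1/3) = 1]
(-1042/607) = 1, and 607 is prime, so -1042 is a quadratic residue mod 607.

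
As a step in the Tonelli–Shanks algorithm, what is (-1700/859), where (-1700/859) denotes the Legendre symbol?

-1

Reduce the numerator: -1700 ≡ 18 (mod 859), so (-1700/859) = (18/859).
Factor out 2: 18 = 2·9. Since 859 ≡ 3 (mod 8), (2/859) = -1. Now have -(9/859).
9 ≡ 1 (mod 4), so quadratic reciprocity gives (9/859) = (859/9). Reduce: 859 ≡ 4 (mod 9). Now have -(4/9).
Factor out 2: 4 = 2^2. Since 9 ≡ 1 (mod 8), (2/9) = +1, and (2/9)^2 = +1. Now have -(1/9).
(1/9) = 1. Collecting the sign factors: -1.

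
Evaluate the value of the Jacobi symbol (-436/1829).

-1

Reduce the numerator: -436 ≡ 1393 (mod 1829), so (-436/1829) = (1393/1829).
1393 ≡ 1 (mod 4), so quadratic reciprocity gives (1393/1829) = (1829/1393). Reduce: 1829 ≡ 436 (mod 1393). Now have (436/1393).
Factor out 2: 436 = 2^2·109. Since 1393 ≡ 1 (mod 8), (2/1393) = +1, and (2/1393)^2 = +1. Now have (109/1393).
109 ≡ 1 (mod 4), so quadratic reciprocity gives (109/1393) = (1393/109). Reduce: 1393 ≡ 85 (mod 109). Now have (85/109).
85 ≡ 1 (mod 4), so quadratic reciprocity gives (85/109) = (109/85). Reduce: 109 ≡ 24 (mod 85). Now have (24/85).
Factor out 2: 24 = 2^3·3. Since 85 ≡ 5 (mod 8), (2/85) = -1, and (2/85)^3 = -1. Now have -(3/85).
85 ≡ 1 (mod 4), so quadratic reciprocity gives (3/85) = (85/3). Reduce: 85 ≡ 1 (mod 3). Now have -(1/3).
(1/3) = 1. Collecting the sign factors: -1.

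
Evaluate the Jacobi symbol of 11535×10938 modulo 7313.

By multiplicativity, (11535·10938/7313) = (11535/7313)·(10938/7313).
First factor (11535/7313):
Reduce the numerator: 11535 ≡ 4222 (mod 7313), so (11535/7313) = (4222/7313).
Factor out 2: 4222 = 2·2111. Since 7313 ≡ 1 (mod 8), (2/7313) = +1. Now have (2111/7313).
7313 ≡ 1 (mod 4), so quadratic reciprocity gives (2111/7313) = (7313/2111). Reduce: 7313 ≡ 980 (mod 2111). Now have (980/2111).
Factor out 2: 980 = 2^2·245. Since 2111 ≡ 7 (mod 8), (2/2111) = +1, and (2/2111)^2 = +1. Now have (245/2111).
245 ≡ 1 (mod 4), so quadratic reciprocity gives (245/2111) = (2111/245). Reduce: 2111 ≡ 151 (mod 245). Now have (151/245).
245 ≡ 1 (mod 4), so quadratic reciprocity gives (151/245) = (245/151). Reduce: 245 ≡ 94 (mod 151). Now have (94/151).
Factor out 2: 94 = 2·47. Since 151 ≡ 7 (mod 8), (2/151) = +1. Now have (47/151).
Both 47 ≡ 3 and 151 ≡ 3 (mod 4), so reciprocity gives (47/151) = -(151/47). Reduce: 151 ≡ 10 (mod 47). Now have -(10/47).
Factor out 2: 10 = 2·5. Since 47 ≡ 7 (mod 8), (2/47) = +1. Now have -(5/47).
5 ≡ 1 (mod 4), so quadratic reciprocity gives (5/47) = (47/5). Reduce: 47 ≡ 2 (mod 5). Now have -(2/5).
Factor out 2: 2 = 2. Since 5 ≡ 5 (mod 8), (2/5) = -1. Now have (1/5).
(1/5) = 1. Collecting the sign factors: 1.
Second factor (10938/7313):
Reduce the numerator: 10938 ≡ 3625 (mod 7313), so (10938/7313) = (3625/7313).
3625 ≡ 1 (mod 4), so quadratic reciprocity gives (3625/7313) = (7313/3625). Reduce: 7313 ≡ 63 (mod 3625). Now have (63/3625).
3625 ≡ 1 (mod 4), so quadratic reciprocity gives (63/3625) = (3625/63). Reduce: 3625 ≡ 34 (mod 63). Now have (34/63).
Factor out 2: 34 = 2·17. Since 63 ≡ 7 (mod 8), (2/63) = +1. Now have (17/63).
17 ≡ 1 (mod 4), so quadratic reciprocity gives (17/63) = (63/17). Reduce: 63 ≡ 12 (mod 17). Now have (12/17).
Factor out 2: 12 = 2^2·3. Since 17 ≡ 1 (mod 8), (2/17) = +1, and (2/17)^2 = +1. Now have (3/17).
17 ≡ 1 (mod 4), so quadratic reciprocity gives (3/17) = (17/3). Reduce: 17 ≡ 2 (mod 3). Now have (2/3).
Factor out 2: 2 = 2. Since 3 ≡ 3 (mod 8), (2/3) = -1. Now have -(1/3).
(1/3) = 1. Collecting the sign factors: -1.
Product: (1)·(-1) = -1.

-1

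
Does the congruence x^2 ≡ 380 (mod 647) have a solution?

yes

(380/647)
  = (95/647)    [647 ≡ 7 mod 8 ⇒ (2/647)^2 = +1]
  = -(647/95)    [QR: both ≡ 3 mod 4, sign flips]
  = -(77/95)    [647 ≡ 77 mod 95]
  = -(95/77)    [QR: 77 ≡ 1 mod 4, sign kept]
  = -(18/77)    [95 ≡ 18 mod 77]
  = (9/77)    [77 ≡ 5 mod 8 ⇒ (2/77) = -1]
  = (77/9)    [QR: 9 ≡ 1 mod 4, sign kept]
  = (5/9)    [77 ≡ 5 mod 9]
  = (9/5)    [QR: 5 ≡ 1 mod 4, sign kept]
  = (4/5)    [9 ≡ 4 mod 5]
  = (1/5)    [5 ≡ 5 mod 8 ⇒ (2/5)^2 = +1]
  = 1    [(1/5) = 1]
(380/647) = 1, and 647 is prime, so 380 is a quadratic residue mod 647.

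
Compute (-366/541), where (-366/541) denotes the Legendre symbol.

Reduce the numerator: -366 ≡ 175 (mod 541), so (-366/541) = (175/541).
541 ≡ 1 (mod 4), so quadratic reciprocity gives (175/541) = (541/175). Reduce: 541 ≡ 16 (mod 175). Now have (16/175).
Factor out 2: 16 = 2^4. Since 175 ≡ 7 (mod 8), (2/175) = +1, and (2/175)^4 = +1. Now have (1/175).
(1/175) = 1. Collecting the sign factors: 1.

1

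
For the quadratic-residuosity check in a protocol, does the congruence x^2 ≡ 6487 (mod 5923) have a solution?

(6487|5923)
  = (564|5923)    [6487 ≡ 564 mod 5923]
  = (141|5923)    [5923 ≡ 3 mod 8 ⇒ (2|5923)^2 = +1]
  = (5923|141)    [QR: 141 ≡ 1 mod 4, sign kept]
  = (1|141)    [5923 ≡ 1 mod 141]
  = 1    [(1|141) = 1]
The Legendre symbol is 1, so x^2 ≡ 6487 (mod 5923) has solution.

yes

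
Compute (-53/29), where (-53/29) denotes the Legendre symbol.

1

(-53/29)
  = (5/29)    [-53 ≡ 5 mod 29]
  = (29/5)    [QR: 5 ≡ 1 mod 4, sign kept]
  = (4/5)    [29 ≡ 4 mod 5]
  = (1/5)    [5 ≡ 5 mod 8 ⇒ (2/5)^2 = +1]
  = 1    [(1/5) = 1]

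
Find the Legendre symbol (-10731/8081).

Reduce the numerator: -10731 ≡ 5431 (mod 8081), so (-10731/8081) = (5431/8081).
8081 ≡ 1 (mod 4), so quadratic reciprocity gives (5431/8081) = (8081/5431). Reduce: 8081 ≡ 2650 (mod 5431). Now have (2650/5431).
Factor out 2: 2650 = 2·1325. Since 5431 ≡ 7 (mod 8), (2/5431) = +1. Now have (1325/5431).
1325 ≡ 1 (mod 4), so quadratic reciprocity gives (1325/5431) = (5431/1325). Reduce: 5431 ≡ 131 (mod 1325). Now have (131/1325).
1325 ≡ 1 (mod 4), so quadratic reciprocity gives (131/1325) = (1325/131). Reduce: 1325 ≡ 15 (mod 131). Now have (15/131).
Both 15 ≡ 3 and 131 ≡ 3 (mod 4), so reciprocity gives (15/131) = -(131/15). Reduce: 131 ≡ 11 (mod 15). Now have -(11/15).
Both 11 ≡ 3 and 15 ≡ 3 (mod 4), so reciprocity gives (11/15) = -(15/11). Reduce: 15 ≡ 4 (mod 11). Now have (4/11).
Factor out 2: 4 = 2^2. Since 11 ≡ 3 (mod 8), (2/11) = -1, and (2/11)^2 = +1. Now have (1/11).
(1/11) = 1. Collecting the sign factors: 1.

1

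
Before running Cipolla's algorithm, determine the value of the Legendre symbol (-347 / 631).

(-347 / 631)
  = (284 / 631)    [-347 ≡ 284 mod 631]
  = (71 / 631)    [631 ≡ 7 mod 8 ⇒ (2 / 631)^2 = +1]
  = -(631 / 71)    [QR: both ≡ 3 mod 4, sign flips]
  = -(63 / 71)    [631 ≡ 63 mod 71]
  = (71 / 63)    [QR: both ≡ 3 mod 4, sign flips]
  = (8 / 63)    [71 ≡ 8 mod 63]
  = (1 / 63)    [63 ≡ 7 mod 8 ⇒ (2 / 63)^3 = +1]
  = 1    [(1 / 63) = 1]

1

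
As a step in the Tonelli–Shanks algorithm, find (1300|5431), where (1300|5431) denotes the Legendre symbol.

1

(1300|5431)
  = (325|5431)    [5431 ≡ 7 mod 8 ⇒ (2|5431)^2 = +1]
  = (5431|325)    [QR: 325 ≡ 1 mod 4, sign kept]
  = (231|325)    [5431 ≡ 231 mod 325]
  = (325|231)    [QR: 325 ≡ 1 mod 4, sign kept]
  = (94|231)    [325 ≡ 94 mod 231]
  = (47|231)    [231 ≡ 7 mod 8 ⇒ (2|231) = +1]
  = -(231|47)    [QR: both ≡ 3 mod 4, sign flips]
  = -(43|47)    [231 ≡ 43 mod 47]
  = (47|43)    [QR: both ≡ 3 mod 4, sign flips]
  = (4|43)    [47 ≡ 4 mod 43]
  = (1|43)    [43 ≡ 3 mod 8 ⇒ (2|43)^2 = +1]
  = 1    [(1|43) = 1]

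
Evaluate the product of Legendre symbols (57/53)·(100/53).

1

By multiplicativity, (57·100/53) = (57/53)·(100/53).
First factor (57/53):
(57/53)
  = (4/53)    [57 ≡ 4 mod 53]
  = (1/53)    [53 ≡ 5 mod 8 ⇒ (2/53)^2 = +1]
  = 1    [(1/53) = 1]
Second factor (100/53):
(100/53)
  = (47/53)    [100 ≡ 47 mod 53]
  = (53/47)    [QR: 53 ≡ 1 mod 4, sign kept]
  = (6/47)    [53 ≡ 6 mod 47]
  = (3/47)    [47 ≡ 7 mod 8 ⇒ (2/47) = +1]
  = -(47/3)    [QR: both ≡ 3 mod 4, sign flips]
  = -(2/3)    [47 ≡ 2 mod 3]
  = (1/3)    [3 ≡ 3 mod 8 ⇒ (2/3) = -1]
  = 1    [(1/3) = 1]
Product: (1)·(1) = 1.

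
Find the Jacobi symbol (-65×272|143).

By multiplicativity, (-65·272|143) = (-65|143)·(272|143).
First factor (-65|143):
Reduce the numerator: -65 ≡ 78 (mod 143), so (-65|143) = (78|143).
Factor out 2: 78 = 2·39. Since 143 ≡ 7 (mod 8), (2|143) = +1. Now have (39|143).
Both 39 ≡ 3 and 143 ≡ 3 (mod 4), so reciprocity gives (39|143) = -(143|39). Reduce: 143 ≡ 26 (mod 39). Now have -(26|39).
Factor out 2: 26 = 2·13. Since 39 ≡ 7 (mod 8), (2|39) = +1. Now have -(13|39).
13 ≡ 1 (mod 4), so quadratic reciprocity gives (13|39) = (39|13). Reduce: 39 ≡ 0 (mod 13). Now have -(0|13).
The numerator is now 0 with denominator 13 > 1: the symbol is 0.
Second factor (272|143):
Reduce the numerator: 272 ≡ 129 (mod 143), so (272|143) = (129|143).
129 ≡ 1 (mod 4), so quadratic reciprocity gives (129|143) = (143|129). Reduce: 143 ≡ 14 (mod 129). Now have (14|129).
Factor out 2: 14 = 2·7. Since 129 ≡ 1 (mod 8), (2|129) = +1. Now have (7|129).
129 ≡ 1 (mod 4), so quadratic reciprocity gives (7|129) = (129|7). Reduce: 129 ≡ 3 (mod 7). Now have (3|7).
Both 3 ≡ 3 and 7 ≡ 3 (mod 4), so reciprocity gives (3|7) = -(7|3). Reduce: 7 ≡ 1 (mod 3). Now have -(1|3).
(1|3) = 1. Collecting the sign factors: -1.
Product: (0)·(-1) = 0.

0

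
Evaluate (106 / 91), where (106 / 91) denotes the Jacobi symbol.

-1

(106 / 91)
  = (15 / 91)    [106 ≡ 15 mod 91]
  = -(91 / 15)    [QR: both ≡ 3 mod 4, sign flips]
  = -(1 / 15)    [91 ≡ 1 mod 15]
  = -1    [(1 / 15) = 1]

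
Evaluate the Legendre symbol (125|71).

1

Reduce the numerator: 125 ≡ 54 (mod 71), so (125|71) = (54|71).
Factor out 2: 54 = 2·27. Since 71 ≡ 7 (mod 8), (2|71) = +1. Now have (27|71).
Both 27 ≡ 3 and 71 ≡ 3 (mod 4), so reciprocity gives (27|71) = -(71|27). Reduce: 71 ≡ 17 (mod 27). Now have -(17|27).
17 ≡ 1 (mod 4), so quadratic reciprocity gives (17|27) = (27|17). Reduce: 27 ≡ 10 (mod 17). Now have -(10|17).
Factor out 2: 10 = 2·5. Since 17 ≡ 1 (mod 8), (2|17) = +1. Now have -(5|17).
5 ≡ 1 (mod 4), so quadratic reciprocity gives (5|17) = (17|5). Reduce: 17 ≡ 2 (mod 5). Now have -(2|5).
Factor out 2: 2 = 2. Since 5 ≡ 5 (mod 8), (2|5) = -1. Now have (1|5).
(1|5) = 1. Collecting the sign factors: 1.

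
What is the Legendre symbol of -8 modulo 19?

1

Reduce the numerator: -8 ≡ 11 (mod 19), so (-8/19) = (11/19).
Both 11 ≡ 3 and 19 ≡ 3 (mod 4), so reciprocity gives (11/19) = -(19/11). Reduce: 19 ≡ 8 (mod 11). Now have -(8/11).
Factor out 2: 8 = 2^3. Since 11 ≡ 3 (mod 8), (2/11) = -1, and (2/11)^3 = -1. Now have (1/11).
(1/11) = 1. Collecting the sign factors: 1.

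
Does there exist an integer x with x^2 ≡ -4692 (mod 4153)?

Reduce the numerator: -4692 ≡ 3614 (mod 4153), so (-4692/4153) = (3614/4153).
Factor out 2: 3614 = 2·1807. Since 4153 ≡ 1 (mod 8), (2/4153) = +1. Now have (1807/4153).
4153 ≡ 1 (mod 4), so quadratic reciprocity gives (1807/4153) = (4153/1807). Reduce: 4153 ≡ 539 (mod 1807). Now have (539/1807).
Both 539 ≡ 3 and 1807 ≡ 3 (mod 4), so reciprocity gives (539/1807) = -(1807/539). Reduce: 1807 ≡ 190 (mod 539). Now have -(190/539).
Factor out 2: 190 = 2·95. Since 539 ≡ 3 (mod 8), (2/539) = -1. Now have (95/539).
Both 95 ≡ 3 and 539 ≡ 3 (mod 4), so reciprocity gives (95/539) = -(539/95). Reduce: 539 ≡ 64 (mod 95). Now have -(64/95).
Factor out 2: 64 = 2^6. Since 95 ≡ 7 (mod 8), (2/95) = +1, and (2/95)^6 = +1. Now have -(1/95).
(1/95) = 1. Collecting the sign factors: -1.
(-4692/4153) = -1, and 4153 is prime, so -4692 is not a quadratic residue mod 4153.

no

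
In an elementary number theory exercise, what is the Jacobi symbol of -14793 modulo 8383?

1

Reduce the numerator: -14793 ≡ 1973 (mod 8383), so (-14793 / 8383) = (1973 / 8383).
1973 ≡ 1 (mod 4), so quadratic reciprocity gives (1973 / 8383) = (8383 / 1973). Reduce: 8383 ≡ 491 (mod 1973). Now have (491 / 1973).
1973 ≡ 1 (mod 4), so quadratic reciprocity gives (491 / 1973) = (1973 / 491). Reduce: 1973 ≡ 9 (mod 491). Now have (9 / 491).
9 ≡ 1 (mod 4), so quadratic reciprocity gives (9 / 491) = (491 / 9). Reduce: 491 ≡ 5 (mod 9). Now have (5 / 9).
5 ≡ 1 (mod 4), so quadratic reciprocity gives (5 / 9) = (9 / 5). Reduce: 9 ≡ 4 (mod 5). Now have (4 / 5).
Factor out 2: 4 = 2^2. Since 5 ≡ 5 (mod 8), (2 / 5) = -1, and (2 / 5)^2 = +1. Now have (1 / 5).
(1 / 5) = 1. Collecting the sign factors: 1.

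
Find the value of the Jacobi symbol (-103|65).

-1

(-103|65)
  = (27|65)    [-103 ≡ 27 mod 65]
  = (65|27)    [QR: 65 ≡ 1 mod 4, sign kept]
  = (11|27)    [65 ≡ 11 mod 27]
  = -(27|11)    [QR: both ≡ 3 mod 4, sign flips]
  = -(5|11)    [27 ≡ 5 mod 11]
  = -(11|5)    [QR: 5 ≡ 1 mod 4, sign kept]
  = -(1|5)    [11 ≡ 1 mod 5]
  = -1    [(1|5) = 1]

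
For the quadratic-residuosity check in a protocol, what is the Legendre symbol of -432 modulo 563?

-1

(-432/563)
  = -(432/563)    [563 ≡ 3 mod 4 ⇒ (-1/563) = -1]
  = -(27/563)    [563 ≡ 3 mod 8 ⇒ (2/563)^4 = +1]
  = (563/27)    [QR: both ≡ 3 mod 4, sign flips]
  = (23/27)    [563 ≡ 23 mod 27]
  = -(27/23)    [QR: both ≡ 3 mod 4, sign flips]
  = -(4/23)    [27 ≡ 4 mod 23]
  = -(1/23)    [23 ≡ 7 mod 8 ⇒ (2/23)^2 = +1]
  = -1    [(1/23) = 1]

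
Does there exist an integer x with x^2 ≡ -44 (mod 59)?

yes

(-44/59)
  = (15/59)    [-44 ≡ 15 mod 59]
  = -(59/15)    [QR: both ≡ 3 mod 4, sign flips]
  = -(14/15)    [59 ≡ 14 mod 15]
  = -(7/15)    [15 ≡ 7 mod 8 ⇒ (2/15) = +1]
  = (15/7)    [QR: both ≡ 3 mod 4, sign flips]
  = (1/7)    [15 ≡ 1 mod 7]
  = 1    [(1/7) = 1]
(-44/59) = 1, and 59 is prime, so -44 is a quadratic residue mod 59.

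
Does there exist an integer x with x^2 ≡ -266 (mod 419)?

no

(-266/419)
  = -(266/419)    [419 ≡ 3 mod 4 ⇒ (-1/419) = -1]
  = (133/419)    [419 ≡ 3 mod 8 ⇒ (2/419) = -1]
  = (419/133)    [QR: 133 ≡ 1 mod 4, sign kept]
  = (20/133)    [419 ≡ 20 mod 133]
  = (5/133)    [133 ≡ 5 mod 8 ⇒ (2/133)^2 = +1]
  = (133/5)    [QR: 5 ≡ 1 mod 4, sign kept]
  = (3/5)    [133 ≡ 3 mod 5]
  = (5/3)    [QR: 5 ≡ 1 mod 4, sign kept]
  = (2/3)    [5 ≡ 2 mod 3]
  = -(1/3)    [3 ≡ 3 mod 8 ⇒ (2/3) = -1]
  = -1    [(1/3) = 1]
The Legendre symbol is -1, so x^2 ≡ -266 (mod 419) has no solution.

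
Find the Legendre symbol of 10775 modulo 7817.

1

Reduce the numerator: 10775 ≡ 2958 (mod 7817), so (10775 / 7817) = (2958 / 7817).
Factor out 2: 2958 = 2·1479. Since 7817 ≡ 1 (mod 8), (2 / 7817) = +1. Now have (1479 / 7817).
7817 ≡ 1 (mod 4), so quadratic reciprocity gives (1479 / 7817) = (7817 / 1479). Reduce: 7817 ≡ 422 (mod 1479). Now have (422 / 1479).
Factor out 2: 422 = 2·211. Since 1479 ≡ 7 (mod 8), (2 / 1479) = +1. Now have (211 / 1479).
Both 211 ≡ 3 and 1479 ≡ 3 (mod 4), so reciprocity gives (211 / 1479) = -(1479 / 211). Reduce: 1479 ≡ 2 (mod 211). Now have -(2 / 211).
Factor out 2: 2 = 2. Since 211 ≡ 3 (mod 8), (2 / 211) = -1. Now have (1 / 211).
(1 / 211) = 1. Collecting the sign factors: 1.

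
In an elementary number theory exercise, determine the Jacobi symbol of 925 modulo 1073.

0

(925/1073)
  = (1073/925)    [QR: 925 ≡ 1 mod 4, sign kept]
  = (148/925)    [1073 ≡ 148 mod 925]
  = (37/925)    [925 ≡ 5 mod 8 ⇒ (2/925)^2 = +1]
  = (925/37)    [QR: 37 ≡ 1 mod 4, sign kept]
  = (0/37)    [925 ≡ 0 mod 37]
  = 0    [numerator 0, gcd > 1]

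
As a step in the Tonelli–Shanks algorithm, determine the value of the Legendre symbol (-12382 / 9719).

1

(-12382 / 9719)
  = (7056 / 9719)    [-12382 ≡ 7056 mod 9719]
  = (441 / 9719)    [9719 ≡ 7 mod 8 ⇒ (2 / 9719)^4 = +1]
  = (9719 / 441)    [QR: 441 ≡ 1 mod 4, sign kept]
  = (17 / 441)    [9719 ≡ 17 mod 441]
  = (441 / 17)    [QR: 17 ≡ 1 mod 4, sign kept]
  = (16 / 17)    [441 ≡ 16 mod 17]
  = (1 / 17)    [17 ≡ 1 mod 8 ⇒ (2 / 17)^4 = +1]
  = 1    [(1 / 17) = 1]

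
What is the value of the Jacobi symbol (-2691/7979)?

(-2691/7979)
  = (5288/7979)    [-2691 ≡ 5288 mod 7979]
  = -(661/7979)    [7979 ≡ 3 mod 8 ⇒ (2/7979)^3 = -1]
  = -(7979/661)    [QR: 661 ≡ 1 mod 4, sign kept]
  = -(47/661)    [7979 ≡ 47 mod 661]
  = -(661/47)    [QR: 661 ≡ 1 mod 4, sign kept]
  = -(3/47)    [661 ≡ 3 mod 47]
  = (47/3)    [QR: both ≡ 3 mod 4, sign flips]
  = (2/3)    [47 ≡ 2 mod 3]
  = -(1/3)    [3 ≡ 3 mod 8 ⇒ (2/3) = -1]
  = -1    [(1/3) = 1]

-1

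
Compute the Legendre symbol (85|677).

1

85 ≡ 1 (mod 4), so quadratic reciprocity gives (85|677) = (677|85). Reduce: 677 ≡ 82 (mod 85). Now have (82|85).
Factor out 2: 82 = 2·41. Since 85 ≡ 5 (mod 8), (2|85) = -1. Now have -(41|85).
41 ≡ 1 (mod 4), so quadratic reciprocity gives (41|85) = (85|41). Reduce: 85 ≡ 3 (mod 41). Now have -(3|41).
41 ≡ 1 (mod 4), so quadratic reciprocity gives (3|41) = (41|3). Reduce: 41 ≡ 2 (mod 3). Now have -(2|3).
Factor out 2: 2 = 2. Since 3 ≡ 3 (mod 8), (2|3) = -1. Now have (1|3).
(1|3) = 1. Collecting the sign factors: 1.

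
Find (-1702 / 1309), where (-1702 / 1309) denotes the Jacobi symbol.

Reduce the numerator: -1702 ≡ 916 (mod 1309), so (-1702 / 1309) = (916 / 1309).
Factor out 2: 916 = 2^2·229. Since 1309 ≡ 5 (mod 8), (2 / 1309) = -1, and (2 / 1309)^2 = +1. Now have (229 / 1309).
229 ≡ 1 (mod 4), so quadratic reciprocity gives (229 / 1309) = (1309 / 229). Reduce: 1309 ≡ 164 (mod 229). Now have (164 / 229).
Factor out 2: 164 = 2^2·41. Since 229 ≡ 5 (mod 8), (2 / 229) = -1, and (2 / 229)^2 = +1. Now have (41 / 229).
41 ≡ 1 (mod 4), so quadratic reciprocity gives (41 / 229) = (229 / 41). Reduce: 229 ≡ 24 (mod 41). Now have (24 / 41).
Factor out 2: 24 = 2^3·3. Since 41 ≡ 1 (mod 8), (2 / 41) = +1, and (2 / 41)^3 = +1. Now have (3 / 41).
41 ≡ 1 (mod 4), so quadratic reciprocity gives (3 / 41) = (41 / 3). Reduce: 41 ≡ 2 (mod 3). Now have (2 / 3).
Factor out 2: 2 = 2. Since 3 ≡ 3 (mod 8), (2 / 3) = -1. Now have -(1 / 3).
(1 / 3) = 1. Collecting the sign factors: -1.

-1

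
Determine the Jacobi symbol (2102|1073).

Reduce the numerator: 2102 ≡ 1029 (mod 1073), so (2102|1073) = (1029|1073).
1029 ≡ 1 (mod 4), so quadratic reciprocity gives (1029|1073) = (1073|1029). Reduce: 1073 ≡ 44 (mod 1029). Now have (44|1029).
Factor out 2: 44 = 2^2·11. Since 1029 ≡ 5 (mod 8), (2|1029) = -1, and (2|1029)^2 = +1. Now have (11|1029).
1029 ≡ 1 (mod 4), so quadratic reciprocity gives (11|1029) = (1029|11). Reduce: 1029 ≡ 6 (mod 11). Now have (6|11).
Factor out 2: 6 = 2·3. Since 11 ≡ 3 (mod 8), (2|11) = -1. Now have -(3|11).
Both 3 ≡ 3 and 11 ≡ 3 (mod 4), so reciprocity gives (3|11) = -(11|3). Reduce: 11 ≡ 2 (mod 3). Now have (2|3).
Factor out 2: 2 = 2. Since 3 ≡ 3 (mod 8), (2|3) = -1. Now have -(1|3).
(1|3) = 1. Collecting the sign factors: -1.

-1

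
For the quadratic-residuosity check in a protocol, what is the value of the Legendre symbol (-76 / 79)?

-1

(-76 / 79)
  = -(76 / 79)    [79 ≡ 3 mod 4 ⇒ (-1 / 79) = -1]
  = -(19 / 79)    [79 ≡ 7 mod 8 ⇒ (2 / 79)^2 = +1]
  = (79 / 19)    [QR: both ≡ 3 mod 4, sign flips]
  = (3 / 19)    [79 ≡ 3 mod 19]
  = -(19 / 3)    [QR: both ≡ 3 mod 4, sign flips]
  = -(1 / 3)    [19 ≡ 1 mod 3]
  = -1    [(1 / 3) = 1]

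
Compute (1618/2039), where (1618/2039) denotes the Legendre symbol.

1

Factor out 2: 1618 = 2·809. Since 2039 ≡ 7 (mod 8), (2/2039) = +1. Now have (809/2039).
809 ≡ 1 (mod 4), so quadratic reciprocity gives (809/2039) = (2039/809). Reduce: 2039 ≡ 421 (mod 809). Now have (421/809).
421 ≡ 1 (mod 4), so quadratic reciprocity gives (421/809) = (809/421). Reduce: 809 ≡ 388 (mod 421). Now have (388/421).
Factor out 2: 388 = 2^2·97. Since 421 ≡ 5 (mod 8), (2/421) = -1, and (2/421)^2 = +1. Now have (97/421).
97 ≡ 1 (mod 4), so quadratic reciprocity gives (97/421) = (421/97). Reduce: 421 ≡ 33 (mod 97). Now have (33/97).
33 ≡ 1 (mod 4), so quadratic reciprocity gives (33/97) = (97/33). Reduce: 97 ≡ 31 (mod 33). Now have (31/33).
33 ≡ 1 (mod 4), so quadratic reciprocity gives (31/33) = (33/31). Reduce: 33 ≡ 2 (mod 31). Now have (2/31).
Factor out 2: 2 = 2. Since 31 ≡ 7 (mod 8), (2/31) = +1. Now have (1/31).
(1/31) = 1. Collecting the sign factors: 1.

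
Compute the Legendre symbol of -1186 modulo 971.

1

(-1186|971)
  = -(1186|971)    [971 ≡ 3 mod 4 ⇒ (-1|971) = -1]
  = -(215|971)    [1186 ≡ 215 mod 971]
  = (971|215)    [QR: both ≡ 3 mod 4, sign flips]
  = (111|215)    [971 ≡ 111 mod 215]
  = -(215|111)    [QR: both ≡ 3 mod 4, sign flips]
  = -(104|111)    [215 ≡ 104 mod 111]
  = -(13|111)    [111 ≡ 7 mod 8 ⇒ (2|111)^3 = +1]
  = -(111|13)    [QR: 13 ≡ 1 mod 4, sign kept]
  = -(7|13)    [111 ≡ 7 mod 13]
  = -(13|7)    [QR: 13 ≡ 1 mod 4, sign kept]
  = -(6|7)    [13 ≡ 6 mod 7]
  = -(3|7)    [7 ≡ 7 mod 8 ⇒ (2|7) = +1]
  = (7|3)    [QR: both ≡ 3 mod 4, sign flips]
  = (1|3)    [7 ≡ 1 mod 3]
  = 1    [(1|3) = 1]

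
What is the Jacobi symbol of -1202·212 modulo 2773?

1

By multiplicativity, (-1202·212 / 2773) = (-1202 / 2773)·(212 / 2773).
First factor (-1202 / 2773):
Reduce the numerator: -1202 ≡ 1571 (mod 2773), so (-1202 / 2773) = (1571 / 2773).
2773 ≡ 1 (mod 4), so quadratic reciprocity gives (1571 / 2773) = (2773 / 1571). Reduce: 2773 ≡ 1202 (mod 1571). Now have (1202 / 1571).
Factor out 2: 1202 = 2·601. Since 1571 ≡ 3 (mod 8), (2 / 1571) = -1. Now have -(601 / 1571).
601 ≡ 1 (mod 4), so quadratic reciprocity gives (601 / 1571) = (1571 / 601). Reduce: 1571 ≡ 369 (mod 601). Now have -(369 / 601).
369 ≡ 1 (mod 4), so quadratic reciprocity gives (369 / 601) = (601 / 369). Reduce: 601 ≡ 232 (mod 369). Now have -(232 / 369).
Factor out 2: 232 = 2^3·29. Since 369 ≡ 1 (mod 8), (2 / 369) = +1, and (2 / 369)^3 = +1. Now have -(29 / 369).
29 ≡ 1 (mod 4), so quadratic reciprocity gives (29 / 369) = (369 / 29). Reduce: 369 ≡ 21 (mod 29). Now have -(21 / 29).
21 ≡ 1 (mod 4), so quadratic reciprocity gives (21 / 29) = (29 / 21). Reduce: 29 ≡ 8 (mod 21). Now have -(8 / 21).
Factor out 2: 8 = 2^3. Since 21 ≡ 5 (mod 8), (2 / 21) = -1, and (2 / 21)^3 = -1. Now have (1 / 21).
(1 / 21) = 1. Collecting the sign factors: 1.
Second factor (212 / 2773):
Factor out 2: 212 = 2^2·53. Since 2773 ≡ 5 (mod 8), (2 / 2773) = -1, and (2 / 2773)^2 = +1. Now have (53 / 2773).
53 ≡ 1 (mod 4), so quadratic reciprocity gives (53 / 2773) = (2773 / 53). Reduce: 2773 ≡ 17 (mod 53). Now have (17 / 53).
17 ≡ 1 (mod 4), so quadratic reciprocity gives (17 / 53) = (53 / 17). Reduce: 53 ≡ 2 (mod 17). Now have (2 / 17).
Factor out 2: 2 = 2. Since 17 ≡ 1 (mod 8), (2 / 17) = +1. Now have (1 / 17).
(1 / 17) = 1. Collecting the sign factors: 1.
Product: (1)·(1) = 1.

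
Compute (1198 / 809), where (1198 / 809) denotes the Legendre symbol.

-1

Reduce the numerator: 1198 ≡ 389 (mod 809), so (1198 / 809) = (389 / 809).
389 ≡ 1 (mod 4), so quadratic reciprocity gives (389 / 809) = (809 / 389). Reduce: 809 ≡ 31 (mod 389). Now have (31 / 389).
389 ≡ 1 (mod 4), so quadratic reciprocity gives (31 / 389) = (389 / 31). Reduce: 389 ≡ 17 (mod 31). Now have (17 / 31).
17 ≡ 1 (mod 4), so quadratic reciprocity gives (17 / 31) = (31 / 17). Reduce: 31 ≡ 14 (mod 17). Now have (14 / 17).
Factor out 2: 14 = 2·7. Since 17 ≡ 1 (mod 8), (2 / 17) = +1. Now have (7 / 17).
17 ≡ 1 (mod 4), so quadratic reciprocity gives (7 / 17) = (17 / 7). Reduce: 17 ≡ 3 (mod 7). Now have (3 / 7).
Both 3 ≡ 3 and 7 ≡ 3 (mod 4), so reciprocity gives (3 / 7) = -(7 / 3). Reduce: 7 ≡ 1 (mod 3). Now have -(1 / 3).
(1 / 3) = 1. Collecting the sign factors: -1.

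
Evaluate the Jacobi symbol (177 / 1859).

1

177 ≡ 1 (mod 4), so quadratic reciprocity gives (177 / 1859) = (1859 / 177). Reduce: 1859 ≡ 89 (mod 177). Now have (89 / 177).
89 ≡ 1 (mod 4), so quadratic reciprocity gives (89 / 177) = (177 / 89). Reduce: 177 ≡ 88 (mod 89). Now have (88 / 89).
Factor out 2: 88 = 2^3·11. Since 89 ≡ 1 (mod 8), (2 / 89) = +1, and (2 / 89)^3 = +1. Now have (11 / 89).
89 ≡ 1 (mod 4), so quadratic reciprocity gives (11 / 89) = (89 / 11). Reduce: 89 ≡ 1 (mod 11). Now have (1 / 11).
(1 / 11) = 1. Collecting the sign factors: 1.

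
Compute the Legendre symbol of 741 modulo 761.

1

(741 / 761)
  = (761 / 741)    [QR: 741 ≡ 1 mod 4, sign kept]
  = (20 / 741)    [761 ≡ 20 mod 741]
  = (5 / 741)    [741 ≡ 5 mod 8 ⇒ (2 / 741)^2 = +1]
  = (741 / 5)    [QR: 5 ≡ 1 mod 4, sign kept]
  = (1 / 5)    [741 ≡ 1 mod 5]
  = 1    [(1 / 5) = 1]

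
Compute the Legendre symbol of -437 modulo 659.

Reduce the numerator: -437 ≡ 222 (mod 659), so (-437 / 659) = (222 / 659).
Factor out 2: 222 = 2·111. Since 659 ≡ 3 (mod 8), (2 / 659) = -1. Now have -(111 / 659).
Both 111 ≡ 3 and 659 ≡ 3 (mod 4), so reciprocity gives (111 / 659) = -(659 / 111). Reduce: 659 ≡ 104 (mod 111). Now have (104 / 111).
Factor out 2: 104 = 2^3·13. Since 111 ≡ 7 (mod 8), (2 / 111) = +1, and (2 / 111)^3 = +1. Now have (13 / 111).
13 ≡ 1 (mod 4), so quadratic reciprocity gives (13 / 111) = (111 / 13). Reduce: 111 ≡ 7 (mod 13). Now have (7 / 13).
13 ≡ 1 (mod 4), so quadratic reciprocity gives (7 / 13) = (13 / 7). Reduce: 13 ≡ 6 (mod 7). Now have (6 / 7).
Factor out 2: 6 = 2·3. Since 7 ≡ 7 (mod 8), (2 / 7) = +1. Now have (3 / 7).
Both 3 ≡ 3 and 7 ≡ 3 (mod 4), so reciprocity gives (3 / 7) = -(7 / 3). Reduce: 7 ≡ 1 (mod 3). Now have -(1 / 3).
(1 / 3) = 1. Collecting the sign factors: -1.

-1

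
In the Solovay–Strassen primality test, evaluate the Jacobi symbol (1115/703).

1

Reduce the numerator: 1115 ≡ 412 (mod 703), so (1115/703) = (412/703).
Factor out 2: 412 = 2^2·103. Since 703 ≡ 7 (mod 8), (2/703) = +1, and (2/703)^2 = +1. Now have (103/703).
Both 103 ≡ 3 and 703 ≡ 3 (mod 4), so reciprocity gives (103/703) = -(703/103). Reduce: 703 ≡ 85 (mod 103). Now have -(85/103).
85 ≡ 1 (mod 4), so quadratic reciprocity gives (85/103) = (103/85). Reduce: 103 ≡ 18 (mod 85). Now have -(18/85).
Factor out 2: 18 = 2·9. Since 85 ≡ 5 (mod 8), (2/85) = -1. Now have (9/85).
9 ≡ 1 (mod 4), so quadratic reciprocity gives (9/85) = (85/9). Reduce: 85 ≡ 4 (mod 9). Now have (4/9).
Factor out 2: 4 = 2^2. Since 9 ≡ 1 (mod 8), (2/9) = +1, and (2/9)^2 = +1. Now have (1/9).
(1/9) = 1. Collecting the sign factors: 1.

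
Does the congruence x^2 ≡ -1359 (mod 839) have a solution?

yes

Pull out -1: (-1359/839) = (-1/839)·(1359/839). Since 839 ≡ 3 (mod 4), (-1/839) = -1. Now have -(1359/839).
Reduce the numerator: 1359 ≡ 520 (mod 839), so (1359/839) = (520/839).
Factor out 2: 520 = 2^3·65. Since 839 ≡ 7 (mod 8), (2/839) = +1, and (2/839)^3 = +1. Now have -(65/839).
65 ≡ 1 (mod 4), so quadratic reciprocity gives (65/839) = (839/65). Reduce: 839 ≡ 59 (mod 65). Now have -(59/65).
65 ≡ 1 (mod 4), so quadratic reciprocity gives (59/65) = (65/59). Reduce: 65 ≡ 6 (mod 59). Now have -(6/59).
Factor out 2: 6 = 2·3. Since 59 ≡ 3 (mod 8), (2/59) = -1. Now have (3/59).
Both 3 ≡ 3 and 59 ≡ 3 (mod 4), so reciprocity gives (3/59) = -(59/3). Reduce: 59 ≡ 2 (mod 3). Now have -(2/3).
Factor out 2: 2 = 2. Since 3 ≡ 3 (mod 8), (2/3) = -1. Now have (1/3).
(1/3) = 1. Collecting the sign factors: 1.
(-1359/839) = 1, and 839 is prime, so -1359 is a quadratic residue mod 839.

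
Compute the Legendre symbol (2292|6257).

Factor out 2: 2292 = 2^2·573. Since 6257 ≡ 1 (mod 8), (2|6257) = +1, and (2|6257)^2 = +1. Now have (573|6257).
573 ≡ 1 (mod 4), so quadratic reciprocity gives (573|6257) = (6257|573). Reduce: 6257 ≡ 527 (mod 573). Now have (527|573).
573 ≡ 1 (mod 4), so quadratic reciprocity gives (527|573) = (573|527). Reduce: 573 ≡ 46 (mod 527). Now have (46|527).
Factor out 2: 46 = 2·23. Since 527 ≡ 7 (mod 8), (2|527) = +1. Now have (23|527).
Both 23 ≡ 3 and 527 ≡ 3 (mod 4), so reciprocity gives (23|527) = -(527|23). Reduce: 527 ≡ 21 (mod 23). Now have -(21|23).
21 ≡ 1 (mod 4), so quadratic reciprocity gives (21|23) = (23|21). Reduce: 23 ≡ 2 (mod 21). Now have -(2|21).
Factor out 2: 2 = 2. Since 21 ≡ 5 (mod 8), (2|21) = -1. Now have (1|21).
(1|21) = 1. Collecting the sign factors: 1.

1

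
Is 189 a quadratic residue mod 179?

Reduce the numerator: 189 ≡ 10 (mod 179), so (189/179) = (10/179).
Factor out 2: 10 = 2·5. Since 179 ≡ 3 (mod 8), (2/179) = -1. Now have -(5/179).
5 ≡ 1 (mod 4), so quadratic reciprocity gives (5/179) = (179/5). Reduce: 179 ≡ 4 (mod 5). Now have -(4/5).
Factor out 2: 4 = 2^2. Since 5 ≡ 5 (mod 8), (2/5) = -1, and (2/5)^2 = +1. Now have -(1/5).
(1/5) = 1. Collecting the sign factors: -1.
(189/179) = -1, and 179 is prime, so 189 is not a quadratic residue mod 179.

no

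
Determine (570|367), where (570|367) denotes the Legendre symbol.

Reduce the numerator: 570 ≡ 203 (mod 367), so (570|367) = (203|367).
Both 203 ≡ 3 and 367 ≡ 3 (mod 4), so reciprocity gives (203|367) = -(367|203). Reduce: 367 ≡ 164 (mod 203). Now have -(164|203).
Factor out 2: 164 = 2^2·41. Since 203 ≡ 3 (mod 8), (2|203) = -1, and (2|203)^2 = +1. Now have -(41|203).
41 ≡ 1 (mod 4), so quadratic reciprocity gives (41|203) = (203|41). Reduce: 203 ≡ 39 (mod 41). Now have -(39|41).
41 ≡ 1 (mod 4), so quadratic reciprocity gives (39|41) = (41|39). Reduce: 41 ≡ 2 (mod 39). Now have -(2|39).
Factor out 2: 2 = 2. Since 39 ≡ 7 (mod 8), (2|39) = +1. Now have -(1|39).
(1|39) = 1. Collecting the sign factors: -1.

-1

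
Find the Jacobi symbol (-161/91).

Reduce the numerator: -161 ≡ 21 (mod 91), so (-161/91) = (21/91).
21 ≡ 1 (mod 4), so quadratic reciprocity gives (21/91) = (91/21). Reduce: 91 ≡ 7 (mod 21). Now have (7/21).
21 ≡ 1 (mod 4), so quadratic reciprocity gives (7/21) = (21/7). Reduce: 21 ≡ 0 (mod 7). Now have (0/7).
The numerator is now 0 with denominator 7 > 1: the symbol is 0.

0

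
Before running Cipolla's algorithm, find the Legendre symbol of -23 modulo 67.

Reduce the numerator: -23 ≡ 44 (mod 67), so (-23 / 67) = (44 / 67).
Factor out 2: 44 = 2^2·11. Since 67 ≡ 3 (mod 8), (2 / 67) = -1, and (2 / 67)^2 = +1. Now have (11 / 67).
Both 11 ≡ 3 and 67 ≡ 3 (mod 4), so reciprocity gives (11 / 67) = -(67 / 11). Reduce: 67 ≡ 1 (mod 11). Now have -(1 / 11).
(1 / 11) = 1. Collecting the sign factors: -1.

-1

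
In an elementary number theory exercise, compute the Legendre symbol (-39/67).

-1

Reduce the numerator: -39 ≡ 28 (mod 67), so (-39/67) = (28/67).
Factor out 2: 28 = 2^2·7. Since 67 ≡ 3 (mod 8), (2/67) = -1, and (2/67)^2 = +1. Now have (7/67).
Both 7 ≡ 3 and 67 ≡ 3 (mod 4), so reciprocity gives (7/67) = -(67/7). Reduce: 67 ≡ 4 (mod 7). Now have -(4/7).
Factor out 2: 4 = 2^2. Since 7 ≡ 7 (mod 8), (2/7) = +1, and (2/7)^2 = +1. Now have -(1/7).
(1/7) = 1. Collecting the sign factors: -1.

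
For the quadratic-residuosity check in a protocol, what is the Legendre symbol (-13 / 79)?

-1

Reduce the numerator: -13 ≡ 66 (mod 79), so (-13 / 79) = (66 / 79).
Factor out 2: 66 = 2·33. Since 79 ≡ 7 (mod 8), (2 / 79) = +1. Now have (33 / 79).
33 ≡ 1 (mod 4), so quadratic reciprocity gives (33 / 79) = (79 / 33). Reduce: 79 ≡ 13 (mod 33). Now have (13 / 33).
13 ≡ 1 (mod 4), so quadratic reciprocity gives (13 / 33) = (33 / 13). Reduce: 33 ≡ 7 (mod 13). Now have (7 / 13).
13 ≡ 1 (mod 4), so quadratic reciprocity gives (7 / 13) = (13 / 7). Reduce: 13 ≡ 6 (mod 7). Now have (6 / 7).
Factor out 2: 6 = 2·3. Since 7 ≡ 7 (mod 8), (2 / 7) = +1. Now have (3 / 7).
Both 3 ≡ 3 and 7 ≡ 3 (mod 4), so reciprocity gives (3 / 7) = -(7 / 3). Reduce: 7 ≡ 1 (mod 3). Now have -(1 / 3).
(1 / 3) = 1. Collecting the sign factors: -1.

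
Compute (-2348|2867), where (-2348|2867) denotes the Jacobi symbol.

Reduce the numerator: -2348 ≡ 519 (mod 2867), so (-2348|2867) = (519|2867).
Both 519 ≡ 3 and 2867 ≡ 3 (mod 4), so reciprocity gives (519|2867) = -(2867|519). Reduce: 2867 ≡ 272 (mod 519). Now have -(272|519).
Factor out 2: 272 = 2^4·17. Since 519 ≡ 7 (mod 8), (2|519) = +1, and (2|519)^4 = +1. Now have -(17|519).
17 ≡ 1 (mod 4), so quadratic reciprocity gives (17|519) = (519|17). Reduce: 519 ≡ 9 (mod 17). Now have -(9|17).
9 ≡ 1 (mod 4), so quadratic reciprocity gives (9|17) = (17|9). Reduce: 17 ≡ 8 (mod 9). Now have -(8|9).
Factor out 2: 8 = 2^3. Since 9 ≡ 1 (mod 8), (2|9) = +1, and (2|9)^3 = +1. Now have -(1|9).
(1|9) = 1. Collecting the sign factors: -1.

-1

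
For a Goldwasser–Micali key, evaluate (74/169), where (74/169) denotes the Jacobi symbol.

1

(74/169)
  = (37/169)    [169 ≡ 1 mod 8 ⇒ (2/169) = +1]
  = (169/37)    [QR: 37 ≡ 1 mod 4, sign kept]
  = (21/37)    [169 ≡ 21 mod 37]
  = (37/21)    [QR: 21 ≡ 1 mod 4, sign kept]
  = (16/21)    [37 ≡ 16 mod 21]
  = (1/21)    [21 ≡ 5 mod 8 ⇒ (2/21)^4 = +1]
  = 1    [(1/21) = 1]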